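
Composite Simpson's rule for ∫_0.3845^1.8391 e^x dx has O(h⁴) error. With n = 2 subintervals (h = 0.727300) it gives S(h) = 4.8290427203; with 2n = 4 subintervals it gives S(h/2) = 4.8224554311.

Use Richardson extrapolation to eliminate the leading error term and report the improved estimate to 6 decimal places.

Order 4 gives 2^r = 16 and 2^r − 1 = 15.
Numerator 16*A(h/2) − A(h) = 16*4.8224554311 − 4.8290427203 = 72.3302441773
Denominator 16 − 1 = 15.
(16*4.8224554311 − 4.8290427203)/(16 − 1) = 4.8220162785
Shift from A(h/2): −0.0004391526.

4.822016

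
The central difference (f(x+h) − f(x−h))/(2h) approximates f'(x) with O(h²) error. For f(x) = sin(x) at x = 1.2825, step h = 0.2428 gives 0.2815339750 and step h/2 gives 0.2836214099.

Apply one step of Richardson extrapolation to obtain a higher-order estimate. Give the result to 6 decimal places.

r = 2, so 2^r = 4.
2^2 × A(h/2) = 1.1344856396; minus A(h) gives 0.8529516646.
Extrapolated: 0.8529516646 / 3 = 0.2843172215
Correction |R − A(h/2)| = 6.958e-04; gap |A(h/2) − A(h)| = 2.087e-03.

0.284317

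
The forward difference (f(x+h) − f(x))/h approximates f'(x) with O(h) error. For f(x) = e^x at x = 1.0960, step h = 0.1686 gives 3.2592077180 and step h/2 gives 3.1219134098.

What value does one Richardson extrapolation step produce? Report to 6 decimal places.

Order 1 gives 2^r = 2 and 2^r − 1 = 1.
Numerator 2 × A(h/2) − A(h) = 2 × 3.1219134098 − 3.2592077180 = 2.9846191016
Divide by 2^1 − 1 = 1.
Result: 2.9846191016

2.984619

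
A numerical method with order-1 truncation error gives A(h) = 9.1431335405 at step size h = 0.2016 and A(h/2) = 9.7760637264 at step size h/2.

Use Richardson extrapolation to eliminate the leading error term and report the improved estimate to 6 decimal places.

10.408994

With r = 1 the leading error scales as h^1, so the weight is 2^1 = 2.
2*9.7760637264 − 9.1431335405 = 10.4089939123
R = 10.4089939123/1 = 10.4089939123
Gap between inputs: 6.329e-01; correction applied: +0.6329301859.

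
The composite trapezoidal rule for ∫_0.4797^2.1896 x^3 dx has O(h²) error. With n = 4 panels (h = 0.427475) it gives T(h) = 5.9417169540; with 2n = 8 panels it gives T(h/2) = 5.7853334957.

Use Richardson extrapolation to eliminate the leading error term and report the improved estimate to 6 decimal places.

Error is O(h^2); halving h shrinks it by 2^2 = 4.
4 × 5.7853334957 = 23.1413339828; 23.1413339828 − 5.9417169540 = 17.1996170288
Divide by 2^2 − 1 = 3.
So the Richardson estimate is 5.7332056763.
Gap between inputs: 1.564e-01; correction applied: −0.0521278194.

5.733206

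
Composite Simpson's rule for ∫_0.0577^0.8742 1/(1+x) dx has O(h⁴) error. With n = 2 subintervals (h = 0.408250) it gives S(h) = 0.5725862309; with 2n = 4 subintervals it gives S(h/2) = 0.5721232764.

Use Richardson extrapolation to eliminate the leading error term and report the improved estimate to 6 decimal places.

0.572092

The method has order 4: 2^4 = 16.
16×0.5721232764 = 9.1539724224; 9.1539724224 − 0.5725862309 = 8.5813861915
Extrapolated: 8.5813861915 / 15 = 0.5720924128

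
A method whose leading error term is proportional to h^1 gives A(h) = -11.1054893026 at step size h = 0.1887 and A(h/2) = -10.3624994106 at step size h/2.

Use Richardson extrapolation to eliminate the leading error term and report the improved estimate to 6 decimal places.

Error is O(h^1); halving h shrinks it by 2^1 = 2.
2*(-10.3624994106) = -20.7249988212; subtract (-11.1054893026) → -9.6195095186
Extrapolated: (-9.6195095186) / 1 = -9.6195095186

-9.619510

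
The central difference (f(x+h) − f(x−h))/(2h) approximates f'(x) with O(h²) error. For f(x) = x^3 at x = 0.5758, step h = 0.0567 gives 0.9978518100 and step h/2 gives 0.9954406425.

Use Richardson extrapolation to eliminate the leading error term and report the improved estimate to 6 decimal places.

0.994637

With r = 2 the leading error scales as h^2, so the weight is 2^2 = 4.
4*0.9954406425 = 3.9817625700; 3.9817625700 − 0.9978518100 = 2.9839107600
Extrapolated: 2.9839107600 / 3 = 0.9946369200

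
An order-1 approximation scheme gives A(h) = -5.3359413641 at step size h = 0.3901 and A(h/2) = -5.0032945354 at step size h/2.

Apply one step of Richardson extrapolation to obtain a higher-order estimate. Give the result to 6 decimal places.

-4.670648

Method order is 1; weight 2^1 = 2.
2*(-5.0032945354) = -10.0065890708; (-10.0065890708) − (-5.3359413641) = -4.6706477067
Denominator 2 − 1 = 1.
So the Richardson estimate is -4.6706477067.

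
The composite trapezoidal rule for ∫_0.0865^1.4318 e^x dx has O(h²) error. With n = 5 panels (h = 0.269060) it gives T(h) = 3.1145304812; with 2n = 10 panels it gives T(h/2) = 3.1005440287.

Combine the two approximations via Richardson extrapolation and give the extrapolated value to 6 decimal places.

3.095882

Order 2 gives 2^r = 4 and 2^r − 1 = 3.
2^2 × A(h/2) = 12.4021761148; minus A(h) gives 9.2876456336.
Denominator 4 − 1 = 3.
Result: 3.0958818779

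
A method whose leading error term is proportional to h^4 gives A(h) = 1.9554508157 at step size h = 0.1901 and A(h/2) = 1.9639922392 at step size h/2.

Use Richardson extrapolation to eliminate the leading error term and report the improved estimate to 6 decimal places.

With r = 4 the leading error scales as h^4, so the weight is 2^4 = 16.
A(h/2) − A(h) = 1.9639922392 − 1.9554508157 = 0.0085414235
Correction (A(h/2) − A(h))/(16 − 1) = 0.0085414235/15 = 0.0005694282
R = 1.9639922392 + 0.0005694282 = 1.9645616674
Correction |R − A(h/2)| = 5.694e-04; gap |A(h/2) − A(h)| = 8.541e-03.

1.964562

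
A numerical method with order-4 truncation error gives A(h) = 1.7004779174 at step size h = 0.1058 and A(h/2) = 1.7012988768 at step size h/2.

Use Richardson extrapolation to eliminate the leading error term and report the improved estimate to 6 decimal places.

Error is O(h^4); halving h shrinks it by 2^4 = 16.
16*1.7012988768 = 27.2207820288; 27.2207820288 − 1.7004779174 = 25.5203041114
R = 25.5203041114/15 = 1.7013536074
Shift from A(h/2): +0.0000547306.

1.701354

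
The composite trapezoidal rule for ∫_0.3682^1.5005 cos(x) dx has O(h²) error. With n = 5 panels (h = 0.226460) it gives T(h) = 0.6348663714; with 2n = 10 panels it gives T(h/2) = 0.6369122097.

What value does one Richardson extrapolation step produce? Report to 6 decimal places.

Leading term ∝ h^2; use weight 4 = 2^2.
Numerator 4×A(h/2) − A(h) = 4×0.6369122097 − 0.6348663714 = 1.9127824674
Divide by 2^2 − 1 = 3.
1.9127824674 ÷ 3 = 0.6375941558
Correction |R − A(h/2)| = 6.819e-04; gap |A(h/2) − A(h)| = 2.046e-03.

0.637594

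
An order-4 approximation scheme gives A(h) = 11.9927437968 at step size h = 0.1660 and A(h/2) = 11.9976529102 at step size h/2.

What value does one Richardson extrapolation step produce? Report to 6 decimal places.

Method order is 4; weight 2^4 = 16.
2^4×A(h/2) = 191.9624465632; minus A(h) gives 179.9697027664.
Divide by 2^4 − 1 = 15.
179.9697027664 ÷ 15 = 11.9979801844

11.997980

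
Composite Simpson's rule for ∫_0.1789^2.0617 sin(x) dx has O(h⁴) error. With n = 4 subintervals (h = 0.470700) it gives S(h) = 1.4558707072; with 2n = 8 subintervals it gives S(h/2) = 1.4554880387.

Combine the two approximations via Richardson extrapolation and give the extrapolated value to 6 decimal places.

1.455463

Order 4 gives 2^r = 16 and 2^r − 1 = 15.
16·1.4554880387 − 1.4558707072 = 21.8319379120
Denominator 16 − 1 = 15.
Result: 1.4554625275
Gap between inputs: 3.827e-04; correction applied: −0.0000255112.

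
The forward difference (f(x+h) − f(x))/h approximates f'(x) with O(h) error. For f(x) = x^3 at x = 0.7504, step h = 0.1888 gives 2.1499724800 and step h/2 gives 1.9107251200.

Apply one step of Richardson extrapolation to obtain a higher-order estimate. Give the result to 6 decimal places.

With r = 1 the leading error scales as h^1, so the weight is 2^1 = 2.
Weighted: 3.8214502400 − 2.1499724800 = 1.6714777600
R = 1.6714777600/1 = 1.6714777600
Gap between inputs: 2.392e-01; correction applied: −0.2392473600.

1.671478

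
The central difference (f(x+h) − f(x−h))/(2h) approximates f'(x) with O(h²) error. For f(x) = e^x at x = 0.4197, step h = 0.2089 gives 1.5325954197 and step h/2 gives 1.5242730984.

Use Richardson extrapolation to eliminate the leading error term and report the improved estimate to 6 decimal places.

1.521499

Leading term ∝ h^2; use weight 4 = 2^2.
Weighted: 6.0970923936 − 1.5325954197 = 4.5644969739
Divide by 2^2 − 1 = 3.
Result: 1.5214989913
Shift from A(h/2): −0.0027741071.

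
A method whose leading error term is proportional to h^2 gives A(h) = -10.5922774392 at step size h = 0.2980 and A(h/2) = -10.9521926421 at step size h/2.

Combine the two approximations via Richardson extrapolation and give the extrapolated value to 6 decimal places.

-11.072164

Error is O(h^2); halving h shrinks it by 2^2 = 4.
Weighted: (-43.8087705684) − (-10.5922774392) = -33.2164931292
R = (-33.2164931292)/3 = -11.0721643764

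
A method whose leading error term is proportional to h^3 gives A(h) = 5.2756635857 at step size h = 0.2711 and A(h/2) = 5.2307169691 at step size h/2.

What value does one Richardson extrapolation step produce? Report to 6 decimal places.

5.224296

r = 3: numerator weight 8, denominator 7.
2^3*A(h/2) = 41.8457357528; minus A(h) gives 36.5700721671.
(8*5.2307169691 − 5.2756635857)/(8 − 1) = 5.2242960239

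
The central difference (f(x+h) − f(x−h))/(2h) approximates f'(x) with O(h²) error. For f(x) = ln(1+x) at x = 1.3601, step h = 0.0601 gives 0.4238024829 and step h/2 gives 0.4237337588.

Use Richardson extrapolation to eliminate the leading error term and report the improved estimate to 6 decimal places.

The method has order 2: 2^2 = 4.
4*0.4237337588 = 1.6949350352; 1.6949350352 − 0.4238024829 = 1.2711325523
Extrapolated: 1.2711325523 / 3 = 0.4237108508

0.423711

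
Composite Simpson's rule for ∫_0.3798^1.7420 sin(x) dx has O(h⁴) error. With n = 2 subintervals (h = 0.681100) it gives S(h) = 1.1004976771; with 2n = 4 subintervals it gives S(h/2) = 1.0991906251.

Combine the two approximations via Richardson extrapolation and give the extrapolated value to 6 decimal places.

1.099103

Error is O(h^4); halving h shrinks it by 2^4 = 16.
Numerator 16*A(h/2) − A(h) = 16*1.0991906251 − 1.1004976771 = 16.4865523245
Divide by 2^4 − 1 = 15.
(16*1.0991906251 − 1.1004976771)/(16 − 1) = 1.0991034883
Correction |R − A(h/2)| = 8.714e-05; gap |A(h/2) − A(h)| = 1.307e-03.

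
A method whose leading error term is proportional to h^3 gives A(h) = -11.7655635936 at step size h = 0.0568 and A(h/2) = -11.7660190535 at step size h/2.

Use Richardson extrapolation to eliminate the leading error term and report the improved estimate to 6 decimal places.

-11.766084

With r = 3 the leading error scales as h^3, so the weight is 2^3 = 8.
Numerator 8·A(h/2) − A(h) = 8·(-11.7660190535) − (-11.7655635936) = -82.3625888344
R = (-82.3625888344)/7 = -11.7660841192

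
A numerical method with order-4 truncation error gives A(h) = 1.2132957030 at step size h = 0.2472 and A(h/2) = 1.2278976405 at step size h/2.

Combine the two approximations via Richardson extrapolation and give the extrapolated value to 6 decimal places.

r = 4: numerator weight 16, denominator 15.
2^4·A(h/2) = 19.6463622480; minus A(h) gives 18.4330665450.
18.4330665450 ÷ 15 = 1.2288711030

1.228871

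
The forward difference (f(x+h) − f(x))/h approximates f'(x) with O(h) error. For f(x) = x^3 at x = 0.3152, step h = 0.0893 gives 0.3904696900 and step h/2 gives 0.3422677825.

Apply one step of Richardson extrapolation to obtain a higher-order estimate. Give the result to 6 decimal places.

0.294066

r = 1: numerator weight 2, denominator 1.
Numerator 2*A(h/2) − A(h) = 2*0.3422677825 − 0.3904696900 = 0.2940658750
(2*0.3422677825 − 0.3904696900)/(2 − 1) = 0.2940658750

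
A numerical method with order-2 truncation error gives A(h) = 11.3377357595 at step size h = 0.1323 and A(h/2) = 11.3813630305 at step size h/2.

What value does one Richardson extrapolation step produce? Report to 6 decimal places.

Method order is 2; weight 2^2 = 4.
4·11.3813630305 = 45.5254521220; 45.5254521220 − 11.3377357595 = 34.1877163625
Denominator 4 − 1 = 3.
Extrapolated: 34.1877163625 / 3 = 11.3959054542
Shift from A(h/2): +0.0145424237.

11.395905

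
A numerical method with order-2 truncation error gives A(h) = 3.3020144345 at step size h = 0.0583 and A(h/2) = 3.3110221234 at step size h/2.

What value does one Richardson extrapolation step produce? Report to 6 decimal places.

3.314025

Method order is 2; weight 2^2 = 4.
4×3.3110221234 = 13.2440884936; subtract 3.3020144345 → 9.9420740591
(4×3.3110221234 − 3.3020144345)/(4 − 1) = 3.3140246864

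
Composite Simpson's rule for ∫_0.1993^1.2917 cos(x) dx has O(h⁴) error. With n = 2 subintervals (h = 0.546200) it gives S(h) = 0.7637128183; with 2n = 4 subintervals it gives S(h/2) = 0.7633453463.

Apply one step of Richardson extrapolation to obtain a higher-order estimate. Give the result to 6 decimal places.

0.763321

Order 4 gives 2^r = 16 and 2^r − 1 = 15.
Numerator 16*A(h/2) − A(h) = 16*0.7633453463 − 0.7637128183 = 11.4498127225
11.4498127225 ÷ 15 = 0.7633208482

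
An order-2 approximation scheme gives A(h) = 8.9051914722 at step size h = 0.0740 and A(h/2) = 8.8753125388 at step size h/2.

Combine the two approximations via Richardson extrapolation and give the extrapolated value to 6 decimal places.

Leading term ∝ h^2; use weight 4 = 2^2.
4*8.8753125388 − 8.9051914722 = 26.5960586830
Denominator 4 − 1 = 3.
Result: 8.8653528943

8.865353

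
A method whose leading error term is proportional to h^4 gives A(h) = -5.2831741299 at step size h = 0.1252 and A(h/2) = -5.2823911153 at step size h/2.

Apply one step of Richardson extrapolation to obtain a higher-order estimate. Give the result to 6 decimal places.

r = 4, so 2^r = 16.
16·(-5.2823911153) = -84.5182578448; (-84.5182578448) − (-5.2831741299) = -79.2350837149
(-79.2350837149) ÷ 15 = -5.2823389143
Correction |R − A(h/2)| = 5.220e-05; gap |A(h/2) − A(h)| = 7.830e-04.

-5.282339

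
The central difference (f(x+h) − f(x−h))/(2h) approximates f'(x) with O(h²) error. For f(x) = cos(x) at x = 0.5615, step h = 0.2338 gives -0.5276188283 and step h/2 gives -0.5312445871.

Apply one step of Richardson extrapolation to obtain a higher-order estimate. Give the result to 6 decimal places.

-0.532453

r = 2, so 2^r = 4.
Numerator 4*A(h/2) − A(h) = 4*(-0.5312445871) − (-0.5276188283) = -1.5973595201
Divide by 2^2 − 1 = 3.
So the Richardson estimate is -0.5324531734.
Gap between inputs: 3.626e-03; correction applied: −0.0012085863.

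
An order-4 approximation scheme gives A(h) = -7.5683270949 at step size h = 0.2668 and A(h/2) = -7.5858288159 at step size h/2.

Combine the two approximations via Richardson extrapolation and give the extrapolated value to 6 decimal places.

r = 4: numerator weight 16, denominator 15.
Weighted: (-121.3732610544) − (-7.5683270949) = -113.8049339595
Denominator 16 − 1 = 15.
(-113.8049339595) ÷ 15 = -7.5869955973

-7.586996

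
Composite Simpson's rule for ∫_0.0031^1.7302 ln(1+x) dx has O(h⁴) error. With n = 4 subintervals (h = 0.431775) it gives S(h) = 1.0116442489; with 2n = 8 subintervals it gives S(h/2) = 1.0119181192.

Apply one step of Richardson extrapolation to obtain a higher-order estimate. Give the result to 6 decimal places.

1.011936

With r = 4 the leading error scales as h^4, so the weight is 2^4 = 16.
2^4·A(h/2) = 16.1906899072; minus A(h) gives 15.1790456583.
Denominator 16 − 1 = 15.
R = 15.1790456583/15 = 1.0119363772
Gap between inputs: 2.739e-04; correction applied: +0.0000182580.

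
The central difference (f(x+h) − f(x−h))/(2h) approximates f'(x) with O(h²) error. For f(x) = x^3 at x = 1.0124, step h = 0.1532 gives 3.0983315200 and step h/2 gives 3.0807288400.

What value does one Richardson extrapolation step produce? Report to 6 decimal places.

r = 2, so 2^r = 4.
Difference of the inputs: 3.0807288400 − 3.0983315200 = -0.0176026800
Correction (A(h/2) − A(h))/(4 − 1) = (-0.0176026800)/3 = -0.0058675600
R = 3.0807288400 − 0.0058675600 = 3.0748612800

3.074861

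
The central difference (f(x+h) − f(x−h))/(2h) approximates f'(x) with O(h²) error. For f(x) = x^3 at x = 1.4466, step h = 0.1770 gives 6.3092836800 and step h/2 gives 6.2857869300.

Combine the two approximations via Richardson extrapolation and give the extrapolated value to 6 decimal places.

6.277955

The method has order 2: 2^2 = 4.
4*6.2857869300 = 25.1431477200; subtract 6.3092836800 → 18.8338640400
18.8338640400 ÷ 3 = 6.2779546800
Gap between inputs: 2.350e-02; correction applied: −0.0078322500.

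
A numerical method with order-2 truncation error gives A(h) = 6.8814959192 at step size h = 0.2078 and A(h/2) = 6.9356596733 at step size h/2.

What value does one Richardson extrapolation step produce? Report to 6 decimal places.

6.953714

r = 2, so 2^r = 4.
4*6.9356596733 − 6.8814959192 = 20.8611427740
Denominator 4 − 1 = 3.
Result: 6.9537142580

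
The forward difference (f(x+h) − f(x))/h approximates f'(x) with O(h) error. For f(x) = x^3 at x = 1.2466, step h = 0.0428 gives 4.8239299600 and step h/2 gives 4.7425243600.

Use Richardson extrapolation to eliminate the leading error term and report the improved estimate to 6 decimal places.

Error is O(h^1); halving h shrinks it by 2^1 = 2.
Difference of the inputs: 4.7425243600 − 4.8239299600 = -0.0814056000
Correction (A(h/2) − A(h))/(2 − 1) = (-0.0814056000)/1 = -0.0814056000
R = 4.7425243600 − 0.0814056000 = 4.6611187600
Shift from A(h/2): −0.0814056000.

4.661119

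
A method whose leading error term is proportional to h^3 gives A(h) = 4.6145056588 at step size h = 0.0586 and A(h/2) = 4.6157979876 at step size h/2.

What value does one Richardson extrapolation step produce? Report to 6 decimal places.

4.615983

Leading term ∝ h^3; use weight 8 = 2^3.
A(h/2) − A(h) = 4.6157979876 − 4.6145056588 = 0.0012923288
Correction (A(h/2) − A(h))/(8 − 1) = 0.0012923288/7 = 0.0001846184
R = A(h/2) + (A(h/2) − A(h))/7 = 4.6157979876 + 0.0001846184 = 4.6159826060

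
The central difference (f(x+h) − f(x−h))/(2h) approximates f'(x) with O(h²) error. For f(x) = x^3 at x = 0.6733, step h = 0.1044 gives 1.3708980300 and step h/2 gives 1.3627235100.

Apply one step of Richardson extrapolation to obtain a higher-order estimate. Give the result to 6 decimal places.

1.359999

Error is O(h^2); halving h shrinks it by 2^2 = 4.
Numerator 4·A(h/2) − A(h) = 4·1.3627235100 − 1.3708980300 = 4.0799960100
Divide by 2^2 − 1 = 3.
Result: 1.3599986700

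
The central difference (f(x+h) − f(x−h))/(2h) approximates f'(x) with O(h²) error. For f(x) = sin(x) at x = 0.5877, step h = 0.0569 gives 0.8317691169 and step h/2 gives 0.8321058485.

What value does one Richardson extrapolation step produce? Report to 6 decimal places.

0.832218

With r = 2 the leading error scales as h^2, so the weight is 2^2 = 4.
Numerator 4*A(h/2) − A(h) = 4*0.8321058485 − 0.8317691169 = 2.4966542771
Extrapolated: 2.4966542771 / 3 = 0.8322180924
Shift from A(h/2): +0.0001122439.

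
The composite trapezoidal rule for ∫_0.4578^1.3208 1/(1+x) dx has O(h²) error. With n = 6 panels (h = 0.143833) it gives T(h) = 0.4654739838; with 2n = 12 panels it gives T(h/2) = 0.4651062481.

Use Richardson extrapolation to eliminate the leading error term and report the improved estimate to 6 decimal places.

0.464984

Method order is 2; weight 2^2 = 4.
A(h/2) − A(h) = 0.4651062481 − 0.4654739838 = -0.0003677357
Divide by 2^2 − 1 = 3: (-0.0003677357)/3 = -0.0001225786
R = 0.4651062481 − 0.0001225786 = 0.4649836695
Gap between inputs: 3.677e-04; correction applied: −0.0001225786.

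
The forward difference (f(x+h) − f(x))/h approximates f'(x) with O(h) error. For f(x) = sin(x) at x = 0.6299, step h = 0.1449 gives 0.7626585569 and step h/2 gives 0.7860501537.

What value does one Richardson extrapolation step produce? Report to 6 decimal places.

0.809442

Method order is 1; weight 2^1 = 2.
Weighted: 1.5721003074 − 0.7626585569 = 0.8094417505
Denominator 2 − 1 = 1.
Result: 0.8094417505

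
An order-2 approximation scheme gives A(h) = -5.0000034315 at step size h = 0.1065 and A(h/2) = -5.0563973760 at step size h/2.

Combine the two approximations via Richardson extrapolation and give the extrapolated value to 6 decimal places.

-5.075195

Order 2 gives 2^r = 4 and 2^r − 1 = 3.
4 × (-5.0563973760) = -20.2255895040; subtract (-5.0000034315) → -15.2255860725
Divide by 2^2 − 1 = 3.
(4 × (-5.0563973760) − (-5.0000034315))/(4 − 1) = -5.0751953575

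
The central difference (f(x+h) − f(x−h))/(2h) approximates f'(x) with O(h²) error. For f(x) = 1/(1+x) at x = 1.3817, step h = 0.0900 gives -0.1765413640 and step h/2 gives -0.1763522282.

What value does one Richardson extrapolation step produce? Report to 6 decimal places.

-0.176289

The method has order 2: 2^2 = 4.
Numerator 4·A(h/2) − A(h) = 4·(-0.1763522282) − (-0.1765413640) = -0.5288675488
R = (-0.5288675488)/3 = -0.1762891829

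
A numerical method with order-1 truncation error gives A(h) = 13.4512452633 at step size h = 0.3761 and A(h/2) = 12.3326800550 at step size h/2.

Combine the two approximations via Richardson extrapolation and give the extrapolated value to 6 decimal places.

11.214115

Method order is 1; weight 2^1 = 2.
2×12.3326800550 − 13.4512452633 = 11.2141148467
Divide by 2^1 − 1 = 1.
R = 11.2141148467/1 = 11.2141148467
Correction |R − A(h/2)| = 1.119e+00; gap |A(h/2) − A(h)| = 1.119e+00.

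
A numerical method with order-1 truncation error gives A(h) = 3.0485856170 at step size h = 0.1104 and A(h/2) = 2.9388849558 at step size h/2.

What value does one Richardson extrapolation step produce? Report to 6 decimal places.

Order 1 gives 2^r = 2 and 2^r − 1 = 1.
2*2.9388849558 − 3.0485856170 = 2.8291842946
Divide by 2^1 − 1 = 1.
So the Richardson estimate is 2.8291842946.

2.829184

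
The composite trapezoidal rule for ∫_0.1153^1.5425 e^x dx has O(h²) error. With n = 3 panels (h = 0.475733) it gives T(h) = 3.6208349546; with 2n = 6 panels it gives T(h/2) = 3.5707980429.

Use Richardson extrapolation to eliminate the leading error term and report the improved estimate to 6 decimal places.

r = 2, so 2^r = 4.
A(h/2) − A(h) = 3.5707980429 − 3.6208349546 = -0.0500369117
Correction (A(h/2) − A(h))/(4 − 1) = (-0.0500369117)/3 = -0.0166789706
R = 3.5707980429 − 0.0166789706 = 3.5541190723

3.554119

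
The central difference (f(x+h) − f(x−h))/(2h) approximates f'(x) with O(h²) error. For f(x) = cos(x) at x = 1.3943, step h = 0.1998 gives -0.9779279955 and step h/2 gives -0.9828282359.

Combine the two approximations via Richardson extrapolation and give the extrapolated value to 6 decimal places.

-0.984462

r = 2: numerator weight 4, denominator 3.
2^2×A(h/2) = -3.9313129436; minus A(h) gives -2.9533849481.
Divide by 2^2 − 1 = 3.
Extrapolated: (-2.9533849481) / 3 = -0.9844616494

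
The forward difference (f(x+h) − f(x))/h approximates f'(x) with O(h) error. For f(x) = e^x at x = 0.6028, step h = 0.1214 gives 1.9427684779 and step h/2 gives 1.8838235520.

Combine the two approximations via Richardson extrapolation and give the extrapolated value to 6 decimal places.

1.824879

Method order is 1; weight 2^1 = 2.
2^1*A(h/2) = 3.7676471040; minus A(h) gives 1.8248786261.
R = 1.8248786261/1 = 1.8248786261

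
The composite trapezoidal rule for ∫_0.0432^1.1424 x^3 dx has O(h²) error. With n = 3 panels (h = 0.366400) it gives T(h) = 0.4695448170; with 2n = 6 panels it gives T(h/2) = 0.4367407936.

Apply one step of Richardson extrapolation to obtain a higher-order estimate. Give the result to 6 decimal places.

The method has order 2: 2^2 = 4.
2^2 × A(h/2) = 1.7469631744; minus A(h) gives 1.2774183574.
Divide by 2^2 − 1 = 3.
R = 1.2774183574/3 = 0.4258061191
Gap between inputs: 3.280e-02; correction applied: −0.0109346745.

0.425806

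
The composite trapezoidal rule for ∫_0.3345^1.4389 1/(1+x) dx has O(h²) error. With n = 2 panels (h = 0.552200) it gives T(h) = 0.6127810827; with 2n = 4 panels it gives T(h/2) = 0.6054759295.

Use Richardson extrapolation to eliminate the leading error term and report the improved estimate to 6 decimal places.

r = 2: numerator weight 4, denominator 3.
4 × 0.6054759295 = 2.4219037180; subtract 0.6127810827 → 1.8091226353
Denominator 4 − 1 = 3.
Result: 0.6030408784
Shift from A(h/2): −0.0024350511.

0.603041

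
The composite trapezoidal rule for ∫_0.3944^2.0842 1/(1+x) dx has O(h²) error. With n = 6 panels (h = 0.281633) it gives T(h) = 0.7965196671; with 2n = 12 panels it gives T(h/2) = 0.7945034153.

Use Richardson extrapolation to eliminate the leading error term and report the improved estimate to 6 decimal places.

0.793831

With r = 2 the leading error scales as h^2, so the weight is 2^2 = 4.
Top: 4(0.7945034153) − (0.7965196671) = 2.3814939941
Denominator 4 − 1 = 3.
(4×0.7945034153 − 0.7965196671)/(4 − 1) = 0.7938313314
Correction |R − A(h/2)| = 6.721e-04; gap |A(h/2) − A(h)| = 2.016e-03.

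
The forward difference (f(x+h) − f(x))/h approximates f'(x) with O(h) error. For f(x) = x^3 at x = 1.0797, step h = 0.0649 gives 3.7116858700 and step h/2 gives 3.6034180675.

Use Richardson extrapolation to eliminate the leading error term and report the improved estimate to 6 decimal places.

3.495150

The method has order 1: 2^1 = 2.
2*3.6034180675 = 7.2068361350; 7.2068361350 − 3.7116858700 = 3.4951502650
Divide by 2^1 − 1 = 1.
(2*3.6034180675 − 3.7116858700)/(2 − 1) = 3.4951502650
Shift from A(h/2): −0.1082678025.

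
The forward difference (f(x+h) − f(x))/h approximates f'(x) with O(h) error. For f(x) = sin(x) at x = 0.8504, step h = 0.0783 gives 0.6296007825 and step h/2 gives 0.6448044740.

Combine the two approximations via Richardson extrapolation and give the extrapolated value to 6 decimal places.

With r = 1 the leading error scales as h^1, so the weight is 2^1 = 2.
Top: 2(0.6448044740) − (0.6296007825) = 0.6600081655
Denominator 2 − 1 = 1.
Extrapolated: 0.6600081655 / 1 = 0.6600081655
Shift from A(h/2): +0.0152036915.

0.660008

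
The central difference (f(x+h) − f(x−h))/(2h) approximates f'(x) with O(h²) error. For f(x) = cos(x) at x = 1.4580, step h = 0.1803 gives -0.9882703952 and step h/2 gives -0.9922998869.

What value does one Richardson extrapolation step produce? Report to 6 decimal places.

Error is O(h^2); halving h shrinks it by 2^2 = 4.
Weighted: (-3.9691995476) − (-0.9882703952) = -2.9809291524
Extrapolated: (-2.9809291524) / 3 = -0.9936430508

-0.993643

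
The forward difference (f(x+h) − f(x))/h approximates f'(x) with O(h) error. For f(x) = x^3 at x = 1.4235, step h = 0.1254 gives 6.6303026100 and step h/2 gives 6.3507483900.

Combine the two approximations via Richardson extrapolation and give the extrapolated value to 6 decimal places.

6.071194

r = 1, so 2^r = 2.
2*6.3507483900 = 12.7014967800; subtract 6.6303026100 → 6.0711941700
Denominator 2 − 1 = 1.
6.0711941700 ÷ 1 = 6.0711941700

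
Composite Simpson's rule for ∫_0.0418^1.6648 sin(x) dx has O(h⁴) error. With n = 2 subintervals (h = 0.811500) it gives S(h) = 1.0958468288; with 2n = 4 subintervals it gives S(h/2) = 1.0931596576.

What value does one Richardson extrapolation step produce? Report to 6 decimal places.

r = 4, so 2^r = 16.
16·1.0931596576 = 17.4905545216; 17.4905545216 − 1.0958468288 = 16.3947076928
Divide by 2^4 − 1 = 15.
16.3947076928 ÷ 15 = 1.0929805129

1.092981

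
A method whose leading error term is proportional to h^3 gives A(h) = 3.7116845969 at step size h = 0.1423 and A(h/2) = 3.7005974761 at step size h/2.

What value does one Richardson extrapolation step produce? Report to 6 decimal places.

Leading term ∝ h^3; use weight 8 = 2^3.
Difference of the inputs: 3.7005974761 − 3.7116845969 = -0.0110871208
Divide by 2^3 − 1 = 7: (-0.0110871208)/7 = -0.0015838744
R = 3.7005974761 − 0.0015838744 = 3.6990136017

3.699014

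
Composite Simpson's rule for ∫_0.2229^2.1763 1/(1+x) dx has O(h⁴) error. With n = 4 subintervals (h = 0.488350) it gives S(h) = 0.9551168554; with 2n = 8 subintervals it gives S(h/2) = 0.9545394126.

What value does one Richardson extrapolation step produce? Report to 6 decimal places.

Leading term ∝ h^4; use weight 16 = 2^4.
2^4×A(h/2) = 15.2726306016; minus A(h) gives 14.3175137462.
(16×0.9545394126 − 0.9551168554)/(16 − 1) = 0.9545009164

0.954501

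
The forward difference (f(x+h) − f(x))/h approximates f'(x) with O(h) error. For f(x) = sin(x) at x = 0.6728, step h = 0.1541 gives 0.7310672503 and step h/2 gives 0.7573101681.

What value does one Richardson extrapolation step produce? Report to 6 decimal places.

r = 1: numerator weight 2, denominator 1.
Difference of the inputs: 0.7573101681 − 0.7310672503 = 0.0262429178
Correction (A(h/2) − A(h))/(2 − 1) = 0.0262429178/1 = 0.0262429178
R = 0.7573101681 + 0.0262429178 = 0.7835530859
Gap between inputs: 2.624e-02; correction applied: +0.0262429178.

0.783553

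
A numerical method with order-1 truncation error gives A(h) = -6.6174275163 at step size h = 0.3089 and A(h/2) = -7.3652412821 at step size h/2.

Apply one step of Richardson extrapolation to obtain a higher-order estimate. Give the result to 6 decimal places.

-8.113055

Error is O(h^1); halving h shrinks it by 2^1 = 2.
Weighted: (-14.7304825642) − (-6.6174275163) = -8.1130550479
(2·(-7.3652412821) − (-6.6174275163))/(2 − 1) = -8.1130550479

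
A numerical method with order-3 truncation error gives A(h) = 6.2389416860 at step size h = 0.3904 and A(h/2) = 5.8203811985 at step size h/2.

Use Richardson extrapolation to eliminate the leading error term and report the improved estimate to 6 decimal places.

Error is O(h^3); halving h shrinks it by 2^3 = 8.
8·5.8203811985 = 46.5630495880; 46.5630495880 − 6.2389416860 = 40.3241079020
(8·5.8203811985 − 6.2389416860)/(8 − 1) = 5.7605868431
Gap between inputs: 4.186e-01; correction applied: −0.0597943554.

5.760587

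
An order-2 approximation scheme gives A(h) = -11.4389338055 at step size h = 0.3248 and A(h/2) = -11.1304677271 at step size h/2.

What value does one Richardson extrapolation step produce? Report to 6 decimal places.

-11.027646

Method order is 2; weight 2^2 = 4.
Difference of the inputs: -11.1304677271 − (-11.4389338055) = 0.3084660784
Divide by 2^2 − 1 = 3: 0.3084660784/3 = 0.1028220261
R = -11.1304677271 + 0.1028220261 = -11.0276457010
Correction |R − A(h/2)| = 1.028e-01; gap |A(h/2) − A(h)| = 3.085e-01.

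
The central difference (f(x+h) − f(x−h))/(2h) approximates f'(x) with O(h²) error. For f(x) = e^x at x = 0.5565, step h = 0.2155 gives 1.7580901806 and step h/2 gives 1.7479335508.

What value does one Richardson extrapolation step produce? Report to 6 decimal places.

With r = 2 the leading error scales as h^2, so the weight is 2^2 = 4.
Top: 4(1.7479335508) − (1.7580901806) = 5.2336440226
Extrapolated: 5.2336440226 / 3 = 1.7445480075

1.744548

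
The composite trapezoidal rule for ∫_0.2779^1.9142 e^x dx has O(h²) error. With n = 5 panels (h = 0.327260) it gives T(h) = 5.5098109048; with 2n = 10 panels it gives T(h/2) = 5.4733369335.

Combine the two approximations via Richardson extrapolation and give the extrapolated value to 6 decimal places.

The method has order 2: 2^2 = 4.
4×5.4733369335 − 5.5098109048 = 16.3835368292
Divide by 2^2 − 1 = 3.
Extrapolated: 16.3835368292 / 3 = 5.4611789431
Gap between inputs: 3.647e-02; correction applied: −0.0121579904.

5.461179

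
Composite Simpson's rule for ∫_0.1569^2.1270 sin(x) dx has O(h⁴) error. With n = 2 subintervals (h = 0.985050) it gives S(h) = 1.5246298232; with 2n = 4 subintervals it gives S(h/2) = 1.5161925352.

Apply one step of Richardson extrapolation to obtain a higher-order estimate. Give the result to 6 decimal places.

1.515630

r = 4: numerator weight 16, denominator 15.
A(h/2) − A(h) = 1.5161925352 − 1.5246298232 = -0.0084372880
Correction (A(h/2) − A(h))/(16 − 1) = (-0.0084372880)/15 = -0.0005624859
R = A(h/2) + (A(h/2) − A(h))/15 = 1.5161925352 − 0.0005624859 = 1.5156300493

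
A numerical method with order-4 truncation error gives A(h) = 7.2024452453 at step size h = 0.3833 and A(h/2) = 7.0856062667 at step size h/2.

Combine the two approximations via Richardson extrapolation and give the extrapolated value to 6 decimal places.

7.077817

r = 4, so 2^r = 16.
Top: 16(7.0856062667) − (7.2024452453) = 106.1672550219
106.1672550219 ÷ 15 = 7.0778170015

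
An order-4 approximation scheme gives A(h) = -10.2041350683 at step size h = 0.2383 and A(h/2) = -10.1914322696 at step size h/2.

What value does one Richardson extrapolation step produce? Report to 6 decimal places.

-10.190585

r = 4: numerator weight 16, denominator 15.
16·(-10.1914322696) − (-10.2041350683) = -152.8587812453
Denominator 16 − 1 = 15.
R = (-152.8587812453)/15 = -10.1905854164
Correction |R − A(h/2)| = 8.469e-04; gap |A(h/2) − A(h)| = 1.270e-02.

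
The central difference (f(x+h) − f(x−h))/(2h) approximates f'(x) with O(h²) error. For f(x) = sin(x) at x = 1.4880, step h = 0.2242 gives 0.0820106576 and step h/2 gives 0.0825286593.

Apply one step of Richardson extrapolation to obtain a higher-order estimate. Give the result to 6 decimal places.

The method has order 2: 2^2 = 4.
2^2*A(h/2) = 0.3301146372; minus A(h) gives 0.2481039796.
R = 0.2481039796/3 = 0.0827013265
Shift from A(h/2): +0.0001726672.

0.082701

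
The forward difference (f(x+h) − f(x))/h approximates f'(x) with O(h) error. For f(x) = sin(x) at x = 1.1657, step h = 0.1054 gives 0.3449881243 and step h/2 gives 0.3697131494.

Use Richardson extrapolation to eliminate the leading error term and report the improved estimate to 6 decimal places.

r = 1, so 2^r = 2.
2×0.3697131494 = 0.7394262988; 0.7394262988 − 0.3449881243 = 0.3944381745
(2×0.3697131494 − 0.3449881243)/(2 − 1) = 0.3944381745
Correction |R − A(h/2)| = 2.473e-02; gap |A(h/2) − A(h)| = 2.473e-02.

0.394438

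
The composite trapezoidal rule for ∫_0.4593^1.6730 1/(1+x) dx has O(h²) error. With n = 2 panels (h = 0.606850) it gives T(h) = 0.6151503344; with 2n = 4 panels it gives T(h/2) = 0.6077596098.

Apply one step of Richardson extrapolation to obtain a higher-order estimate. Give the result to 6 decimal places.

r = 2, so 2^r = 4.
Top: 4(0.6077596098) − (0.6151503344) = 1.8158881048
Denominator 4 − 1 = 3.
So the Richardson estimate is 0.6052960349.

0.605296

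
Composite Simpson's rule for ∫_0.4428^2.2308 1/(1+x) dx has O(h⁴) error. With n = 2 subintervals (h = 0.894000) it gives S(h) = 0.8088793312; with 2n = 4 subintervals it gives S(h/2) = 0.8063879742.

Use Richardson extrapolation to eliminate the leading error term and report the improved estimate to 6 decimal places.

Leading term ∝ h^4; use weight 16 = 2^4.
A(h/2) − A(h) = 0.8063879742 − 0.8088793312 = -0.0024913570
Correction (A(h/2) − A(h))/(16 − 1) = (-0.0024913570)/15 = -0.0001660905
R = 0.8063879742 − 0.0001660905 = 0.8062218837

0.806222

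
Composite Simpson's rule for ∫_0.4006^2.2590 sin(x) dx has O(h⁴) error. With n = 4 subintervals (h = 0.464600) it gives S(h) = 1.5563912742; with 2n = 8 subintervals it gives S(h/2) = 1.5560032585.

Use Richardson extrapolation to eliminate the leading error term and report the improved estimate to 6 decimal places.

With r = 4 the leading error scales as h^4, so the weight is 2^4 = 16.
Difference of the inputs: 1.5560032585 − 1.5563912742 = -0.0003880157
Correction (A(h/2) − A(h))/(16 − 1) = (-0.0003880157)/15 = -0.0000258677
R = 1.5560032585 − 0.0000258677 = 1.5559773908
Shift from A(h/2): −0.0000258677.

1.555977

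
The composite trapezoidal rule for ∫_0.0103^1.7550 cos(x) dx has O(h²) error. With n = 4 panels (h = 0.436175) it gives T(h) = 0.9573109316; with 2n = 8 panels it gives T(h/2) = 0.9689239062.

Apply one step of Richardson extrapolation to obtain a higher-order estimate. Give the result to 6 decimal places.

Order 2 gives 2^r = 4 and 2^r − 1 = 3.
4·0.9689239062 = 3.8756956248; 3.8756956248 − 0.9573109316 = 2.9183846932
Extrapolated: 2.9183846932 / 3 = 0.9727948977
Correction |R − A(h/2)| = 3.871e-03; gap |A(h/2) − A(h)| = 1.161e-02.

0.972795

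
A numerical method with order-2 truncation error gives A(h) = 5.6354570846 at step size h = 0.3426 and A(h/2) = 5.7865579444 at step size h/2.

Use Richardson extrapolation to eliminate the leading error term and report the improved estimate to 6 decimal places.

5.836925

Leading term ∝ h^2; use weight 4 = 2^2.
4×5.7865579444 = 23.1462317776; 23.1462317776 − 5.6354570846 = 17.5107746930
(4×5.7865579444 − 5.6354570846)/(4 − 1) = 5.8369248977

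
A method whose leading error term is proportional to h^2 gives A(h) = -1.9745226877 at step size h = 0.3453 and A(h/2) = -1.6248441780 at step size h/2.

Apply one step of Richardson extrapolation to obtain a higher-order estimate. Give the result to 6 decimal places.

With r = 2 the leading error scales as h^2, so the weight is 2^2 = 4.
Top: 4(-1.6248441780) − (-1.9745226877) = -4.5248540243
Denominator 4 − 1 = 3.
(4×(-1.6248441780) − (-1.9745226877))/(4 − 1) = -1.5082846748

-1.508285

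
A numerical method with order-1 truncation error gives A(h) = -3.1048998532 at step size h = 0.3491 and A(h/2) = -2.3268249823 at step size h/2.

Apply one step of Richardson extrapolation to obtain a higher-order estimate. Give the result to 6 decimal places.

r = 1: numerator weight 2, denominator 1.
2*(-2.3268249823) − (-3.1048998532) = -1.5487501114
(-1.5487501114) ÷ 1 = -1.5487501114
Shift from A(h/2): +0.7780748709.

-1.548750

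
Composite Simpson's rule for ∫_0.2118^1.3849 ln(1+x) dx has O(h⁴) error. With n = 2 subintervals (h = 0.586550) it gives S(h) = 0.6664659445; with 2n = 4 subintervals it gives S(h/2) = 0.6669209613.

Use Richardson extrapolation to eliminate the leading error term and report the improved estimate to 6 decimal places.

Order 4 gives 2^r = 16 and 2^r − 1 = 15.
Top: 16(0.6669209613) − (0.6664659445) = 10.0042694363
Denominator 16 − 1 = 15.
Result: 0.6669512958
Correction |R − A(h/2)| = 3.033e-05; gap |A(h/2) − A(h)| = 4.550e-04.

0.666951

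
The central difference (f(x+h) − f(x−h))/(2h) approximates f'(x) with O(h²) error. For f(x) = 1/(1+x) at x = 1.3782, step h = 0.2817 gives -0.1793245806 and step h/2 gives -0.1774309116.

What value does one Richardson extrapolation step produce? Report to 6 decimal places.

-0.176800

The method has order 2: 2^2 = 4.
Top: 4(-0.1774309116) − (-0.1793245806) = -0.5303990658
Extrapolated: (-0.5303990658) / 3 = -0.1767996886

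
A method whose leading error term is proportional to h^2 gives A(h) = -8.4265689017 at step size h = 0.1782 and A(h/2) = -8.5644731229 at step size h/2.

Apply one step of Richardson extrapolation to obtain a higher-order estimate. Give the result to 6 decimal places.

-8.610441

Leading term ∝ h^2; use weight 4 = 2^2.
4*(-8.5644731229) = -34.2578924916; subtract (-8.4265689017) → -25.8313235899
Denominator 4 − 1 = 3.
R = (-25.8313235899)/3 = -8.6104411966
Correction |R − A(h/2)| = 4.597e-02; gap |A(h/2) − A(h)| = 1.379e-01.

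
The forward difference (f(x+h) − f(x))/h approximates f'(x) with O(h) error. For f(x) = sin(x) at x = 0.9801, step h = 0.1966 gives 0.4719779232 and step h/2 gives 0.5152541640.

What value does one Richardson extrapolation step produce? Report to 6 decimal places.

0.558530

Method order is 1; weight 2^1 = 2.
Numerator 2 × A(h/2) − A(h) = 2 × 0.5152541640 − 0.4719779232 = 0.5585304048
Divide by 2^1 − 1 = 1.
0.5585304048 ÷ 1 = 0.5585304048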